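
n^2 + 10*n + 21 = (n + 3)*(n + 7)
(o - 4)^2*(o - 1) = o^3 - 9*o^2 + 24*o - 16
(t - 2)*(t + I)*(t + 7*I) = t^3 - 2*t^2 + 8*I*t^2 - 7*t - 16*I*t + 14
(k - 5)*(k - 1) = k^2 - 6*k + 5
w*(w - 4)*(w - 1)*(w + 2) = w^4 - 3*w^3 - 6*w^2 + 8*w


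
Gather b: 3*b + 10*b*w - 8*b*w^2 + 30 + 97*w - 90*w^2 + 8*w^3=b*(-8*w^2 + 10*w + 3) + 8*w^3 - 90*w^2 + 97*w + 30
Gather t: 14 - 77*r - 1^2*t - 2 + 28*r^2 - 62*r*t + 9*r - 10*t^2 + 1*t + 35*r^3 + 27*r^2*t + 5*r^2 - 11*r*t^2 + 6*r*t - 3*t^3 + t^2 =35*r^3 + 33*r^2 - 68*r - 3*t^3 + t^2*(-11*r - 9) + t*(27*r^2 - 56*r) + 12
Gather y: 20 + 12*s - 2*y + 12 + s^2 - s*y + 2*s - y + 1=s^2 + 14*s + y*(-s - 3) + 33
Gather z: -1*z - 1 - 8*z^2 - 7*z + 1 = -8*z^2 - 8*z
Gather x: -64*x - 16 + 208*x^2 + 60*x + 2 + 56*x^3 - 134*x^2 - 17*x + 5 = 56*x^3 + 74*x^2 - 21*x - 9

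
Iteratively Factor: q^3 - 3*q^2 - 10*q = (q)*(q^2 - 3*q - 10) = q*(q + 2)*(q - 5)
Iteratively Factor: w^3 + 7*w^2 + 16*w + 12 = (w + 3)*(w^2 + 4*w + 4) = (w + 2)*(w + 3)*(w + 2)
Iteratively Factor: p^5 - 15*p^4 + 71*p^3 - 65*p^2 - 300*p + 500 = (p - 5)*(p^4 - 10*p^3 + 21*p^2 + 40*p - 100) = (p - 5)*(p + 2)*(p^3 - 12*p^2 + 45*p - 50) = (p - 5)*(p - 2)*(p + 2)*(p^2 - 10*p + 25) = (p - 5)^2*(p - 2)*(p + 2)*(p - 5)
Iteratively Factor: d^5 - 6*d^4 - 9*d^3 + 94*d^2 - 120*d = (d - 5)*(d^4 - d^3 - 14*d^2 + 24*d) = (d - 5)*(d - 2)*(d^3 + d^2 - 12*d) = (d - 5)*(d - 3)*(d - 2)*(d^2 + 4*d) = (d - 5)*(d - 3)*(d - 2)*(d + 4)*(d)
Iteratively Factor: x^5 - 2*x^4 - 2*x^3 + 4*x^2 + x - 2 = (x - 2)*(x^4 - 2*x^2 + 1) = (x - 2)*(x - 1)*(x^3 + x^2 - x - 1) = (x - 2)*(x - 1)*(x + 1)*(x^2 - 1) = (x - 2)*(x - 1)*(x + 1)^2*(x - 1)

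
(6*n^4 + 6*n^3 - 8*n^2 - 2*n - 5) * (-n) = -6*n^5 - 6*n^4 + 8*n^3 + 2*n^2 + 5*n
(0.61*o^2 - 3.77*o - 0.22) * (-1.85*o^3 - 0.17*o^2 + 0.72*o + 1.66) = -1.1285*o^5 + 6.8708*o^4 + 1.4871*o^3 - 1.6644*o^2 - 6.4166*o - 0.3652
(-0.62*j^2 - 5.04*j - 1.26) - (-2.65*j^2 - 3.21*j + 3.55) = 2.03*j^2 - 1.83*j - 4.81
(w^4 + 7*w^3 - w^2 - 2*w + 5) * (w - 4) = w^5 + 3*w^4 - 29*w^3 + 2*w^2 + 13*w - 20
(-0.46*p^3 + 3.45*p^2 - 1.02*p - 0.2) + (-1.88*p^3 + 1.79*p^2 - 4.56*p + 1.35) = -2.34*p^3 + 5.24*p^2 - 5.58*p + 1.15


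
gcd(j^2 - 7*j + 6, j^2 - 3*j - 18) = j - 6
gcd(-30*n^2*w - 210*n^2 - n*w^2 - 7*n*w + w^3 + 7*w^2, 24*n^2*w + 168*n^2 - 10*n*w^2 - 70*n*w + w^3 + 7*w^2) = -6*n*w - 42*n + w^2 + 7*w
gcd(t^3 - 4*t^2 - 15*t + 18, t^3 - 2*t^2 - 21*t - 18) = t^2 - 3*t - 18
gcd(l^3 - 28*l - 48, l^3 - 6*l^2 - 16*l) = l + 2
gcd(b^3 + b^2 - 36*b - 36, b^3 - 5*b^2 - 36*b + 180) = b^2 - 36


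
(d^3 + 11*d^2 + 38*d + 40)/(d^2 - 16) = (d^2 + 7*d + 10)/(d - 4)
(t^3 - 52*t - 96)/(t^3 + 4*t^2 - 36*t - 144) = (t^2 - 6*t - 16)/(t^2 - 2*t - 24)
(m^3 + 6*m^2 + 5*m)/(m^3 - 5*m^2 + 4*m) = (m^2 + 6*m + 5)/(m^2 - 5*m + 4)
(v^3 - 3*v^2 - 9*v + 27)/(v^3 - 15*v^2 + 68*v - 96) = (v^2 - 9)/(v^2 - 12*v + 32)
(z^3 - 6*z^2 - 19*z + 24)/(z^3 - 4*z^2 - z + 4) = (z^2 - 5*z - 24)/(z^2 - 3*z - 4)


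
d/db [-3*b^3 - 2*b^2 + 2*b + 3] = -9*b^2 - 4*b + 2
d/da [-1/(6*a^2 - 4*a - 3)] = 4*(3*a - 1)/(-6*a^2 + 4*a + 3)^2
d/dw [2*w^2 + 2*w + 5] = 4*w + 2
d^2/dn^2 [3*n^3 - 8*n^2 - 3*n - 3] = 18*n - 16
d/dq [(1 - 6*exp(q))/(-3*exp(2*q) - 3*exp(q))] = (-6*exp(2*q) + 2*exp(q) + 1)*exp(-q)/(3*(exp(2*q) + 2*exp(q) + 1))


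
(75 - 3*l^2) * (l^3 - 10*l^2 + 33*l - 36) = -3*l^5 + 30*l^4 - 24*l^3 - 642*l^2 + 2475*l - 2700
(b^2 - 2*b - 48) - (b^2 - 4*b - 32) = 2*b - 16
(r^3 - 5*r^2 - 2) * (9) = 9*r^3 - 45*r^2 - 18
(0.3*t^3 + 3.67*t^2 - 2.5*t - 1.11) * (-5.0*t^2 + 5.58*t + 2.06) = -1.5*t^5 - 16.676*t^4 + 33.5966*t^3 - 0.839799999999999*t^2 - 11.3438*t - 2.2866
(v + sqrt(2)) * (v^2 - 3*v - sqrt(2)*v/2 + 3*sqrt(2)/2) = v^3 - 3*v^2 + sqrt(2)*v^2/2 - 3*sqrt(2)*v/2 - v + 3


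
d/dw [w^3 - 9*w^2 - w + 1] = 3*w^2 - 18*w - 1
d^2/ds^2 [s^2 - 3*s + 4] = 2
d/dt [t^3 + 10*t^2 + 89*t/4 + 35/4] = 3*t^2 + 20*t + 89/4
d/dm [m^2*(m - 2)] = m*(3*m - 4)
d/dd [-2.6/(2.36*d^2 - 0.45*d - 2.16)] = (12.272*d - 1.17)/(-2.36*d^2 + 0.45*d + 2.16)^2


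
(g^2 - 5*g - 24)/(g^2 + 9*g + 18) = (g - 8)/(g + 6)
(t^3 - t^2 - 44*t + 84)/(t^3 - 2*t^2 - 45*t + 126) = (t - 2)/(t - 3)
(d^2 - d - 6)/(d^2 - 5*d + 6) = (d + 2)/(d - 2)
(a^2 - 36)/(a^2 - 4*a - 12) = (a + 6)/(a + 2)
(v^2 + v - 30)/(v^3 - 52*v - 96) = (v - 5)/(v^2 - 6*v - 16)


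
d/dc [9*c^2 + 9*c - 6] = 18*c + 9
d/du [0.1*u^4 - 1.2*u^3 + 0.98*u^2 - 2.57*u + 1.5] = 0.4*u^3 - 3.6*u^2 + 1.96*u - 2.57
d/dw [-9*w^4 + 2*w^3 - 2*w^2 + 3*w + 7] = -36*w^3 + 6*w^2 - 4*w + 3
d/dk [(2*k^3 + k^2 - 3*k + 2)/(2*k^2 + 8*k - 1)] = (4*k^4 + 32*k^3 + 8*k^2 - 10*k - 13)/(4*k^4 + 32*k^3 + 60*k^2 - 16*k + 1)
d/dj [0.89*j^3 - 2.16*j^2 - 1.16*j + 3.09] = 2.67*j^2 - 4.32*j - 1.16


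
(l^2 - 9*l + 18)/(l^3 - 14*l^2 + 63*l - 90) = 1/(l - 5)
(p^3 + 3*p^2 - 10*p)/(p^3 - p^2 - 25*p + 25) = p*(p - 2)/(p^2 - 6*p + 5)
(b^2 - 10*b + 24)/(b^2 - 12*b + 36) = (b - 4)/(b - 6)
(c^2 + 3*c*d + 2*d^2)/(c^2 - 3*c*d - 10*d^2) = (c + d)/(c - 5*d)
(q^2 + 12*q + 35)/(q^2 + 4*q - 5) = (q + 7)/(q - 1)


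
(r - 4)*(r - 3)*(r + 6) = r^3 - r^2 - 30*r + 72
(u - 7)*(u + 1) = u^2 - 6*u - 7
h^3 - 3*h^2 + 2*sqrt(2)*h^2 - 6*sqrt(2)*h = h*(h - 3)*(h + 2*sqrt(2))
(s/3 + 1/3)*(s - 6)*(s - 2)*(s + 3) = s^4/3 - 4*s^3/3 - 17*s^2/3 + 8*s + 12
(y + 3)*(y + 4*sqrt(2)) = y^2 + 3*y + 4*sqrt(2)*y + 12*sqrt(2)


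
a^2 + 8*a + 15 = (a + 3)*(a + 5)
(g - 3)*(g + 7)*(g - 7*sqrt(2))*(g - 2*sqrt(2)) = g^4 - 9*sqrt(2)*g^3 + 4*g^3 - 36*sqrt(2)*g^2 + 7*g^2 + 112*g + 189*sqrt(2)*g - 588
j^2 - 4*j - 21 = (j - 7)*(j + 3)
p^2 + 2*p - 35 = (p - 5)*(p + 7)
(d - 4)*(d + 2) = d^2 - 2*d - 8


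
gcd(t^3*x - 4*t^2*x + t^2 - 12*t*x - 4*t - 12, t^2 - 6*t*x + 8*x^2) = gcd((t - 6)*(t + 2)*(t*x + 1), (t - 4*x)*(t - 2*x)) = 1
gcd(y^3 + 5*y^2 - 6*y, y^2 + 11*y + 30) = y + 6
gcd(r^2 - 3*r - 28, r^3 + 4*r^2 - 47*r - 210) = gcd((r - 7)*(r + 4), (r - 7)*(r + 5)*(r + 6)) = r - 7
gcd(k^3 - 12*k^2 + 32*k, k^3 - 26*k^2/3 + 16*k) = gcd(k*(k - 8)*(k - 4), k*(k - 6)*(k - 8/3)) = k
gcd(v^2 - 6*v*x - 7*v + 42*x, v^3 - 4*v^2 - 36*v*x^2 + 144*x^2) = -v + 6*x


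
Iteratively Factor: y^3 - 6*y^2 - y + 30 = (y + 2)*(y^2 - 8*y + 15) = (y - 3)*(y + 2)*(y - 5)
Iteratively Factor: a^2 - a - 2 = (a - 2)*(a + 1)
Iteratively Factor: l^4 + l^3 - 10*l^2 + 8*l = (l)*(l^3 + l^2 - 10*l + 8) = l*(l + 4)*(l^2 - 3*l + 2) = l*(l - 2)*(l + 4)*(l - 1)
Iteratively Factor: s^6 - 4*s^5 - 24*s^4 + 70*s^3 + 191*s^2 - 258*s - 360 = (s + 3)*(s^5 - 7*s^4 - 3*s^3 + 79*s^2 - 46*s - 120) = (s - 4)*(s + 3)*(s^4 - 3*s^3 - 15*s^2 + 19*s + 30) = (s - 4)*(s + 1)*(s + 3)*(s^3 - 4*s^2 - 11*s + 30) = (s - 4)*(s - 2)*(s + 1)*(s + 3)*(s^2 - 2*s - 15) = (s - 5)*(s - 4)*(s - 2)*(s + 1)*(s + 3)*(s + 3)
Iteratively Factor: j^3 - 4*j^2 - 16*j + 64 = (j - 4)*(j^2 - 16) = (j - 4)^2*(j + 4)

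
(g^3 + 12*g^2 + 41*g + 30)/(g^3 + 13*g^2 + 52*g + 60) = (g + 1)/(g + 2)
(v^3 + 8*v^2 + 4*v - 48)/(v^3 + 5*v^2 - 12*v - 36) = (v^2 + 2*v - 8)/(v^2 - v - 6)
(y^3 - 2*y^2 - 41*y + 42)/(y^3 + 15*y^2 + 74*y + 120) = (y^2 - 8*y + 7)/(y^2 + 9*y + 20)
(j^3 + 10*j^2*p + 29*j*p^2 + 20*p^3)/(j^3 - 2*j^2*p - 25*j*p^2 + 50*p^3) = (j^2 + 5*j*p + 4*p^2)/(j^2 - 7*j*p + 10*p^2)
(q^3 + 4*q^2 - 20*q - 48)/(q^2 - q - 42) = (q^2 - 2*q - 8)/(q - 7)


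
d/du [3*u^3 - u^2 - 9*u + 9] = 9*u^2 - 2*u - 9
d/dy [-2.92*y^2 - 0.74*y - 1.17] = -5.84*y - 0.74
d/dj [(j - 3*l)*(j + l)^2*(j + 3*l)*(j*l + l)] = l*(j + l)*((j + 1)*(j - 3*l)*(j + l) + 2*(j + 1)*(j - 3*l)*(j + 3*l) + (j + 1)*(j + l)*(j + 3*l) + (j - 3*l)*(j + l)*(j + 3*l))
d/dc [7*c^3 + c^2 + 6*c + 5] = 21*c^2 + 2*c + 6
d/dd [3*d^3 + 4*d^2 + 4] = d*(9*d + 8)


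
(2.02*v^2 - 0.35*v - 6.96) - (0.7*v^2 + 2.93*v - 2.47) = 1.32*v^2 - 3.28*v - 4.49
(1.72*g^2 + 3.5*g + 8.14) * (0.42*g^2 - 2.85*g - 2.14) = 0.7224*g^4 - 3.432*g^3 - 10.237*g^2 - 30.689*g - 17.4196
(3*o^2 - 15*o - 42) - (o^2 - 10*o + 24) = 2*o^2 - 5*o - 66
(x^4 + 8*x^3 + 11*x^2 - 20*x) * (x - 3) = x^5 + 5*x^4 - 13*x^3 - 53*x^2 + 60*x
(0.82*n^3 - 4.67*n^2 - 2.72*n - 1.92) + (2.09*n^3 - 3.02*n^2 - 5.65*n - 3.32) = 2.91*n^3 - 7.69*n^2 - 8.37*n - 5.24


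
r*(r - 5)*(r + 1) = r^3 - 4*r^2 - 5*r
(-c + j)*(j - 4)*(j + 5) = -c*j^2 - c*j + 20*c + j^3 + j^2 - 20*j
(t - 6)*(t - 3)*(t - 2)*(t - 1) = t^4 - 12*t^3 + 47*t^2 - 72*t + 36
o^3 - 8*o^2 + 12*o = o*(o - 6)*(o - 2)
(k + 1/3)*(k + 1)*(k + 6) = k^3 + 22*k^2/3 + 25*k/3 + 2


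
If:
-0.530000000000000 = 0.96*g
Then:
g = -0.55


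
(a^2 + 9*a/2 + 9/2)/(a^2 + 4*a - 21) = (2*a^2 + 9*a + 9)/(2*(a^2 + 4*a - 21))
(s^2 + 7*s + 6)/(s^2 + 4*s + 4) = (s^2 + 7*s + 6)/(s^2 + 4*s + 4)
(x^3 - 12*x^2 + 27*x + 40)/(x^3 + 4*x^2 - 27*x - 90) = (x^2 - 7*x - 8)/(x^2 + 9*x + 18)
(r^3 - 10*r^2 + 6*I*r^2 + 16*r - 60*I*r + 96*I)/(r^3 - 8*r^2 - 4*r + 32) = (r + 6*I)/(r + 2)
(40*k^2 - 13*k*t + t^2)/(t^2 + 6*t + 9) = (40*k^2 - 13*k*t + t^2)/(t^2 + 6*t + 9)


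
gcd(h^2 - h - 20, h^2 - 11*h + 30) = h - 5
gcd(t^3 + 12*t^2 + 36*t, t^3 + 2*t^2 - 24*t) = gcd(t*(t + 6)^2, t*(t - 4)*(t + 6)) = t^2 + 6*t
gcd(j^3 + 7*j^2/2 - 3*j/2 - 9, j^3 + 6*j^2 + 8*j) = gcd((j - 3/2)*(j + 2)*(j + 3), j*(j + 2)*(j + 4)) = j + 2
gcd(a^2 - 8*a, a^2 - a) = a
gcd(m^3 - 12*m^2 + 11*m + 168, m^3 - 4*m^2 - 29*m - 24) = m^2 - 5*m - 24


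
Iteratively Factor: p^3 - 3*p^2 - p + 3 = (p - 1)*(p^2 - 2*p - 3) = (p - 3)*(p - 1)*(p + 1)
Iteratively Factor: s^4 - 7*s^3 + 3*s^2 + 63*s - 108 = (s - 4)*(s^3 - 3*s^2 - 9*s + 27) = (s - 4)*(s - 3)*(s^2 - 9) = (s - 4)*(s - 3)^2*(s + 3)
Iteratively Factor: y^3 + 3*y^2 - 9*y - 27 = (y + 3)*(y^2 - 9) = (y + 3)^2*(y - 3)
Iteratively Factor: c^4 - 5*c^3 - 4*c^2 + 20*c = (c + 2)*(c^3 - 7*c^2 + 10*c) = c*(c + 2)*(c^2 - 7*c + 10) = c*(c - 2)*(c + 2)*(c - 5)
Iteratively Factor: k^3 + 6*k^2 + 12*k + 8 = (k + 2)*(k^2 + 4*k + 4) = (k + 2)^2*(k + 2)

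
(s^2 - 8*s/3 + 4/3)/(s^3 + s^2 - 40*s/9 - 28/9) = 3*(3*s - 2)/(9*s^2 + 27*s + 14)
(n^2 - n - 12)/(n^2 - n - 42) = (-n^2 + n + 12)/(-n^2 + n + 42)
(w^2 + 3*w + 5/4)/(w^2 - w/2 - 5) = (4*w^2 + 12*w + 5)/(2*(2*w^2 - w - 10))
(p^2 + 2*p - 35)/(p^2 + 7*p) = (p - 5)/p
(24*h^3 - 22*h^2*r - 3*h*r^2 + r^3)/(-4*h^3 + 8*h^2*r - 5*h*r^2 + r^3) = (-24*h^2 - 2*h*r + r^2)/(4*h^2 - 4*h*r + r^2)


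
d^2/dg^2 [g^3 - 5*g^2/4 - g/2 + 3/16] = 6*g - 5/2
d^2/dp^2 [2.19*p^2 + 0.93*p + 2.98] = 4.38000000000000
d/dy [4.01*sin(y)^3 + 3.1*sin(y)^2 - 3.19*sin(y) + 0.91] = (12.03*sin(y)^2 + 6.2*sin(y) - 3.19)*cos(y)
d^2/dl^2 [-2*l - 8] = 0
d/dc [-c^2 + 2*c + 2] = 2 - 2*c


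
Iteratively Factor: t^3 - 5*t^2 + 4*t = (t - 1)*(t^2 - 4*t) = t*(t - 1)*(t - 4)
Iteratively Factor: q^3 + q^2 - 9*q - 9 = (q + 3)*(q^2 - 2*q - 3) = (q + 1)*(q + 3)*(q - 3)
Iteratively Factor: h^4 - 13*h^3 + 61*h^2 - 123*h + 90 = (h - 3)*(h^3 - 10*h^2 + 31*h - 30) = (h - 3)*(h - 2)*(h^2 - 8*h + 15) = (h - 5)*(h - 3)*(h - 2)*(h - 3)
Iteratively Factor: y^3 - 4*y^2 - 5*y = (y)*(y^2 - 4*y - 5) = y*(y + 1)*(y - 5)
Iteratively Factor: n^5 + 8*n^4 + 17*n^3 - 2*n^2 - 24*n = (n)*(n^4 + 8*n^3 + 17*n^2 - 2*n - 24) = n*(n + 3)*(n^3 + 5*n^2 + 2*n - 8) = n*(n - 1)*(n + 3)*(n^2 + 6*n + 8) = n*(n - 1)*(n + 2)*(n + 3)*(n + 4)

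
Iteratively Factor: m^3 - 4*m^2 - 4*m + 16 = (m - 2)*(m^2 - 2*m - 8) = (m - 2)*(m + 2)*(m - 4)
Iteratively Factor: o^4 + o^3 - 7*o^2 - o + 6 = (o - 2)*(o^3 + 3*o^2 - o - 3) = (o - 2)*(o + 1)*(o^2 + 2*o - 3) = (o - 2)*(o + 1)*(o + 3)*(o - 1)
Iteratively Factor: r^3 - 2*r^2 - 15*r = (r - 5)*(r^2 + 3*r) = r*(r - 5)*(r + 3)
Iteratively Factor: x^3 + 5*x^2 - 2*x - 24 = (x + 4)*(x^2 + x - 6) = (x - 2)*(x + 4)*(x + 3)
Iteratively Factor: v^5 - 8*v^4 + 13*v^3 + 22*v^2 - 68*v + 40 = (v - 2)*(v^4 - 6*v^3 + v^2 + 24*v - 20) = (v - 5)*(v - 2)*(v^3 - v^2 - 4*v + 4) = (v - 5)*(v - 2)^2*(v^2 + v - 2) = (v - 5)*(v - 2)^2*(v - 1)*(v + 2)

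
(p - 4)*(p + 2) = p^2 - 2*p - 8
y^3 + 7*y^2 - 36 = (y - 2)*(y + 3)*(y + 6)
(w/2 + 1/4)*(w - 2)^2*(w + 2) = w^4/2 - 3*w^3/4 - 5*w^2/2 + 3*w + 2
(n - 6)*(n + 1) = n^2 - 5*n - 6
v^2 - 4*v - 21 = (v - 7)*(v + 3)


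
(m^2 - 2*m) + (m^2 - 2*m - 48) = 2*m^2 - 4*m - 48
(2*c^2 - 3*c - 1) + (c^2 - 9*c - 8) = 3*c^2 - 12*c - 9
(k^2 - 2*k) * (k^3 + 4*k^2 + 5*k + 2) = k^5 + 2*k^4 - 3*k^3 - 8*k^2 - 4*k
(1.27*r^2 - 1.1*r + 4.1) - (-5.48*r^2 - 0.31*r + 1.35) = 6.75*r^2 - 0.79*r + 2.75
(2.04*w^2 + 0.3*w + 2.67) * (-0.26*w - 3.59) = -0.5304*w^3 - 7.4016*w^2 - 1.7712*w - 9.5853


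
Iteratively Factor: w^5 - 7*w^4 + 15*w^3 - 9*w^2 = (w - 3)*(w^4 - 4*w^3 + 3*w^2) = w*(w - 3)*(w^3 - 4*w^2 + 3*w) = w*(w - 3)^2*(w^2 - w) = w^2*(w - 3)^2*(w - 1)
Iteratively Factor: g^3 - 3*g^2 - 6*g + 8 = (g - 4)*(g^2 + g - 2) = (g - 4)*(g - 1)*(g + 2)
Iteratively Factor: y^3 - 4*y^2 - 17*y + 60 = (y + 4)*(y^2 - 8*y + 15) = (y - 3)*(y + 4)*(y - 5)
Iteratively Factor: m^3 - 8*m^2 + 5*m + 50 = (m - 5)*(m^2 - 3*m - 10) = (m - 5)^2*(m + 2)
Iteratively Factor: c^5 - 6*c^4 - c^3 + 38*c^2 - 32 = (c - 4)*(c^4 - 2*c^3 - 9*c^2 + 2*c + 8) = (c - 4)*(c - 1)*(c^3 - c^2 - 10*c - 8) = (c - 4)*(c - 1)*(c + 1)*(c^2 - 2*c - 8) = (c - 4)^2*(c - 1)*(c + 1)*(c + 2)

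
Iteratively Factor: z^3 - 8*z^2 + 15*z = (z - 3)*(z^2 - 5*z) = (z - 5)*(z - 3)*(z)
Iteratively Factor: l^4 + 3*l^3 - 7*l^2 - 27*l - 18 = (l + 1)*(l^3 + 2*l^2 - 9*l - 18) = (l - 3)*(l + 1)*(l^2 + 5*l + 6) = (l - 3)*(l + 1)*(l + 2)*(l + 3)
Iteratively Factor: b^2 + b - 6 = (b - 2)*(b + 3)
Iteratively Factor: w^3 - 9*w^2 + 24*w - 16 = (w - 1)*(w^2 - 8*w + 16) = (w - 4)*(w - 1)*(w - 4)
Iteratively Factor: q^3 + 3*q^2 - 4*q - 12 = (q + 2)*(q^2 + q - 6) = (q - 2)*(q + 2)*(q + 3)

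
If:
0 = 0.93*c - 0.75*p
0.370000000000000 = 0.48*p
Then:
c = 0.62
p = 0.77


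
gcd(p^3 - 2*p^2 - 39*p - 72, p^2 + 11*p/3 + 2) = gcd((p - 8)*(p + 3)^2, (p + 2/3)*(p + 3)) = p + 3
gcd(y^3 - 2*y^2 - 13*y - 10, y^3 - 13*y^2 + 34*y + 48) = y + 1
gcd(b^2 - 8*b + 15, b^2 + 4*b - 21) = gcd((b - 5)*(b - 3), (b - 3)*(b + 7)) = b - 3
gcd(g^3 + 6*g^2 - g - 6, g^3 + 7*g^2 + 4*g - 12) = g^2 + 5*g - 6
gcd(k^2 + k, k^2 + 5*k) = k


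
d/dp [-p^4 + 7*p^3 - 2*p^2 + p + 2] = -4*p^3 + 21*p^2 - 4*p + 1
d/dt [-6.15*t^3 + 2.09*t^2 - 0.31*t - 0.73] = -18.45*t^2 + 4.18*t - 0.31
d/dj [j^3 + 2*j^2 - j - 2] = 3*j^2 + 4*j - 1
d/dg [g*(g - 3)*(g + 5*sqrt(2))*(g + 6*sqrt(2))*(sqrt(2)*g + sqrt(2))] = 5*sqrt(2)*g^4 - 8*sqrt(2)*g^3 + 88*g^3 - 132*g^2 + 171*sqrt(2)*g^2 - 240*sqrt(2)*g - 132*g - 180*sqrt(2)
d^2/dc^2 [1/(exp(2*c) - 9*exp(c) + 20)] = ((9 - 4*exp(c))*(exp(2*c) - 9*exp(c) + 20) + 2*(2*exp(c) - 9)^2*exp(c))*exp(c)/(exp(2*c) - 9*exp(c) + 20)^3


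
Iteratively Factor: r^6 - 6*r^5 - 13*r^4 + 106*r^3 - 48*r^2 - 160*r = (r)*(r^5 - 6*r^4 - 13*r^3 + 106*r^2 - 48*r - 160) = r*(r + 1)*(r^4 - 7*r^3 - 6*r^2 + 112*r - 160) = r*(r - 2)*(r + 1)*(r^3 - 5*r^2 - 16*r + 80) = r*(r - 5)*(r - 2)*(r + 1)*(r^2 - 16) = r*(r - 5)*(r - 4)*(r - 2)*(r + 1)*(r + 4)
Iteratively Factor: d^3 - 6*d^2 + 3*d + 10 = (d - 5)*(d^2 - d - 2) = (d - 5)*(d - 2)*(d + 1)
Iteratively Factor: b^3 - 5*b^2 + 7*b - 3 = (b - 1)*(b^2 - 4*b + 3) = (b - 3)*(b - 1)*(b - 1)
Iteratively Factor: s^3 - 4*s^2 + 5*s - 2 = (s - 1)*(s^2 - 3*s + 2) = (s - 2)*(s - 1)*(s - 1)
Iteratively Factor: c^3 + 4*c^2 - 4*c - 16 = (c + 2)*(c^2 + 2*c - 8) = (c - 2)*(c + 2)*(c + 4)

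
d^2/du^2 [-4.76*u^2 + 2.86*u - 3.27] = -9.52000000000000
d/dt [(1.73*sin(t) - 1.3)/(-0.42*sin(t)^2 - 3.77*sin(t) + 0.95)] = (0.7266*sin(t)^2 - 1.092*sin(t) - 3.2575)*cos(t)/(0.1764*sin(t)^4 + 3.1668*sin(t)^3 + 13.4149*sin(t)^2 - 7.163*sin(t) + 0.9025)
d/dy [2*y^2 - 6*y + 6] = 4*y - 6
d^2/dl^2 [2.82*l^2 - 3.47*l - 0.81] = 5.64000000000000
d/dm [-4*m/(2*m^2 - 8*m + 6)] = 2*(m^2 - 3)/(m^4 - 8*m^3 + 22*m^2 - 24*m + 9)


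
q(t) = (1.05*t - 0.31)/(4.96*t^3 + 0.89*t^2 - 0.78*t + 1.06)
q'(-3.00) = 0.02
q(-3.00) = 0.03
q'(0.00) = 0.78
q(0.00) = -0.29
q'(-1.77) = 0.14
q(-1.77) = 0.10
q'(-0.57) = 4.81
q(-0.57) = -1.04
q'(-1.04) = 2.12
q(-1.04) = 0.51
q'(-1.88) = 0.11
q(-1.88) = 0.08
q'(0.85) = -0.14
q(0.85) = 0.14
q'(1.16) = -0.12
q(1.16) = 0.10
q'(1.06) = -0.13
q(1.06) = 0.11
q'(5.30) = -0.00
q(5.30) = 0.01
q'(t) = (1.05*t - 0.31)*(-14.88*t^2 - 1.78*t + 0.78)/(4.96*t^3 + 0.89*t^2 - 0.78*t + 1.06)^2 + 1.05/(4.96*t^3 + 0.89*t^2 - 0.78*t + 1.06)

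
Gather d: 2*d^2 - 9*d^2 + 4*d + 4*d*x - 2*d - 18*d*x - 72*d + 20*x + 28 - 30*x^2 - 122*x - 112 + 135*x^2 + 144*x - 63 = -7*d^2 + d*(-14*x - 70) + 105*x^2 + 42*x - 147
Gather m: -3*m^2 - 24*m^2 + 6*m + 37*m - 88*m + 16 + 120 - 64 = -27*m^2 - 45*m + 72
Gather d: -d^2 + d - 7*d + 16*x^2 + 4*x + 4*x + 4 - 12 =-d^2 - 6*d + 16*x^2 + 8*x - 8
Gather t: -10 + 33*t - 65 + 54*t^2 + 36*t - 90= 54*t^2 + 69*t - 165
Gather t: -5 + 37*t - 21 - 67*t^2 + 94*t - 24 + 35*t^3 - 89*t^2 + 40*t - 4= 35*t^3 - 156*t^2 + 171*t - 54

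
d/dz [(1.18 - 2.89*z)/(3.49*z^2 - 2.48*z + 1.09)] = (10.0861*z^2 - 8.2364*z - 0.223700000000001)/(12.1801*z^4 - 17.3104*z^3 + 13.7586*z^2 - 5.4064*z + 1.1881)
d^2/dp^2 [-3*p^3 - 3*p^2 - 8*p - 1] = -18*p - 6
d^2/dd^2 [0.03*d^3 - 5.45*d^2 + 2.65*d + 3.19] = 0.18*d - 10.9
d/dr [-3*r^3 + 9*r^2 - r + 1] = -9*r^2 + 18*r - 1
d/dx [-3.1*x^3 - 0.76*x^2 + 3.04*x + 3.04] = -9.3*x^2 - 1.52*x + 3.04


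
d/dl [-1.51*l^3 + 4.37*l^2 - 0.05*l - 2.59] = -4.53*l^2 + 8.74*l - 0.05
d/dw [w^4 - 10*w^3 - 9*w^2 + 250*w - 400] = 4*w^3 - 30*w^2 - 18*w + 250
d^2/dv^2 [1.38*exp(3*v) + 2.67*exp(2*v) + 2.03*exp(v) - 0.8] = (12.42*exp(2*v) + 10.68*exp(v) + 2.03)*exp(v)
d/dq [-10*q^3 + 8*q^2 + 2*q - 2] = -30*q^2 + 16*q + 2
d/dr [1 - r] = -1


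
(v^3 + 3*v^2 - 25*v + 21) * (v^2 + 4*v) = v^5 + 7*v^4 - 13*v^3 - 79*v^2 + 84*v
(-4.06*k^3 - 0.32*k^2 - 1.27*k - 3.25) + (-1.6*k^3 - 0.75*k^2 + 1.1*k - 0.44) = -5.66*k^3 - 1.07*k^2 - 0.17*k - 3.69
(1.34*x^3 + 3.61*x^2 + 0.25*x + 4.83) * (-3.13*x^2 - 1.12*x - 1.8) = -4.1942*x^5 - 12.8001*x^4 - 7.2377*x^3 - 21.8959*x^2 - 5.8596*x - 8.694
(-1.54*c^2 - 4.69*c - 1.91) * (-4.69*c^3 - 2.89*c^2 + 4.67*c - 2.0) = 7.2226*c^5 + 26.4467*c^4 + 15.3202*c^3 - 13.3024*c^2 + 0.460300000000002*c + 3.82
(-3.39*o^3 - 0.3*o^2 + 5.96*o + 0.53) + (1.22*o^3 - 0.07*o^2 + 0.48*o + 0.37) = -2.17*o^3 - 0.37*o^2 + 6.44*o + 0.9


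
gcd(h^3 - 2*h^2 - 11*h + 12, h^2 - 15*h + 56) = 1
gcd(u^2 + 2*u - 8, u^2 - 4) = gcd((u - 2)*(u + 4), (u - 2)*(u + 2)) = u - 2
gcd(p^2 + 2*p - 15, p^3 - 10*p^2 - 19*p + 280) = p + 5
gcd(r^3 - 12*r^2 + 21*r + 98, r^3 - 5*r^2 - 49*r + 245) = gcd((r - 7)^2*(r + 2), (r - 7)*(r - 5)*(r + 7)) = r - 7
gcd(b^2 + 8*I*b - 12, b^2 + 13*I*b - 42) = b + 6*I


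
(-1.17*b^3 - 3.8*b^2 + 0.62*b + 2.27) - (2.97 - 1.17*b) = -1.17*b^3 - 3.8*b^2 + 1.79*b - 0.7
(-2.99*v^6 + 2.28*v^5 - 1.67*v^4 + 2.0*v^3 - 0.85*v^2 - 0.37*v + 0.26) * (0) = 0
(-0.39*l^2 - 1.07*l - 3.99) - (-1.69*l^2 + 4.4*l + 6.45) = 1.3*l^2 - 5.47*l - 10.44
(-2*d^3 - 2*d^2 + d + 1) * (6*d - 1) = -12*d^4 - 10*d^3 + 8*d^2 + 5*d - 1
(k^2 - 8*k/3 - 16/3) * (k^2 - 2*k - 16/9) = k^4 - 14*k^3/3 - 16*k^2/9 + 416*k/27 + 256/27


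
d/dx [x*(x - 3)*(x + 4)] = 3*x^2 + 2*x - 12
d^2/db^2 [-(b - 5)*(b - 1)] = -2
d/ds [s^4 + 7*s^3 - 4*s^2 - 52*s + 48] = 4*s^3 + 21*s^2 - 8*s - 52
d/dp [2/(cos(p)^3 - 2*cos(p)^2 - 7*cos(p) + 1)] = 2*(3*cos(p)^2 - 4*cos(p) - 7)*sin(p)/(25*cos(p)/4 + cos(2*p) - cos(3*p)/4)^2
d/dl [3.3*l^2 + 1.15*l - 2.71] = 6.6*l + 1.15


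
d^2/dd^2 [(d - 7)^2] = 2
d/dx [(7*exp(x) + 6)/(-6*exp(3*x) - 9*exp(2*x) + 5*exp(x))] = 3*(28*exp(3*x) + 57*exp(2*x) + 36*exp(x) - 10)*exp(-x)/(36*exp(4*x) + 108*exp(3*x) + 21*exp(2*x) - 90*exp(x) + 25)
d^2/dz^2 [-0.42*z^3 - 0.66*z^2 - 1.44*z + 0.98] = -2.52*z - 1.32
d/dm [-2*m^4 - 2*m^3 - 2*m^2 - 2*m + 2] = -8*m^3 - 6*m^2 - 4*m - 2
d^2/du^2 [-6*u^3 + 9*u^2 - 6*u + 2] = 18 - 36*u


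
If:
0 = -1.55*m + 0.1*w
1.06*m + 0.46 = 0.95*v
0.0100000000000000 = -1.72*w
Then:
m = -0.00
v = 0.48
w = -0.01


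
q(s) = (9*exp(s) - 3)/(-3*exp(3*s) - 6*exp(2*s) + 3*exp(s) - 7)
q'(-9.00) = 0.00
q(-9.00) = 0.43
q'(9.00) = 0.00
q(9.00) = 0.00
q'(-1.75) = -0.23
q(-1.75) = 0.22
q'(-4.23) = -0.02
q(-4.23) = 0.41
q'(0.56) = 0.34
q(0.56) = -0.35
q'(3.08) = 0.01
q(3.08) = -0.01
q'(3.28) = 0.01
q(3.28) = -0.00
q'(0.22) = 0.18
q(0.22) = -0.45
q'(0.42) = 0.30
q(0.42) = -0.40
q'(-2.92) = -0.06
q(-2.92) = 0.37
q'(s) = (9*exp(s) - 3)*(9*exp(3*s) + 12*exp(2*s) - 3*exp(s))/(-3*exp(3*s) - 6*exp(2*s) + 3*exp(s) - 7)^2 + 9*exp(s)/(-3*exp(3*s) - 6*exp(2*s) + 3*exp(s) - 7) = (54*exp(3*s) + 27*exp(2*s) - 36*exp(s) - 54)*exp(s)/(9*exp(6*s) + 36*exp(5*s) + 18*exp(4*s) + 6*exp(3*s) + 93*exp(2*s) - 42*exp(s) + 49)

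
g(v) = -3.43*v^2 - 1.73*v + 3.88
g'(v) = -6.86*v - 1.73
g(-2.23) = -9.32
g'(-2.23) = 13.57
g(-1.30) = 0.33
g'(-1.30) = 7.19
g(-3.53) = -32.75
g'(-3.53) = 22.49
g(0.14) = 3.57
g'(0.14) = -2.69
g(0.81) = 0.23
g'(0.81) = -7.29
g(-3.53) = -32.75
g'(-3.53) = 22.49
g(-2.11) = -7.74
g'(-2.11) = 12.74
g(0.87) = -0.22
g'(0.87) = -7.70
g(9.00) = -289.52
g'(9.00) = -63.47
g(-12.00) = -469.28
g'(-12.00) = 80.59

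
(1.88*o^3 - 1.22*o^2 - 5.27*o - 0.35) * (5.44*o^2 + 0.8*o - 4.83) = 10.2272*o^5 - 5.1328*o^4 - 38.7252*o^3 - 0.2274*o^2 + 25.1741*o + 1.6905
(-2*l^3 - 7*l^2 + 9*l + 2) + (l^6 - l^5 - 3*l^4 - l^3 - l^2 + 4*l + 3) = l^6 - l^5 - 3*l^4 - 3*l^3 - 8*l^2 + 13*l + 5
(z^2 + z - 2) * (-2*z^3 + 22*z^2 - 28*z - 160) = -2*z^5 + 20*z^4 - 2*z^3 - 232*z^2 - 104*z + 320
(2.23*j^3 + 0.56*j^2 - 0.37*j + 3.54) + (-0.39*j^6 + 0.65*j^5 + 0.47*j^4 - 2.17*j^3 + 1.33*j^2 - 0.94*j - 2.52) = -0.39*j^6 + 0.65*j^5 + 0.47*j^4 + 0.0600000000000001*j^3 + 1.89*j^2 - 1.31*j + 1.02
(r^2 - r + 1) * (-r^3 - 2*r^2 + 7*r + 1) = -r^5 - r^4 + 8*r^3 - 8*r^2 + 6*r + 1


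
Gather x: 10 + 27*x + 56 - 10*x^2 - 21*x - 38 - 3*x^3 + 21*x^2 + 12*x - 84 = -3*x^3 + 11*x^2 + 18*x - 56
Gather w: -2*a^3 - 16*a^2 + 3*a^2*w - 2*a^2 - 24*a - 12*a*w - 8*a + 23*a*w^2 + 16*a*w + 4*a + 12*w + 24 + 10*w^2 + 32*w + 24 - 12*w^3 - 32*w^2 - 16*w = -2*a^3 - 18*a^2 - 28*a - 12*w^3 + w^2*(23*a - 22) + w*(3*a^2 + 4*a + 28) + 48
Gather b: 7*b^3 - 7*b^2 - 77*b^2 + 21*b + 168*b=7*b^3 - 84*b^2 + 189*b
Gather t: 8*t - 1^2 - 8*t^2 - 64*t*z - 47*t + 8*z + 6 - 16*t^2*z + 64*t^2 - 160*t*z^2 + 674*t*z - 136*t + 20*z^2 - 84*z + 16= t^2*(56 - 16*z) + t*(-160*z^2 + 610*z - 175) + 20*z^2 - 76*z + 21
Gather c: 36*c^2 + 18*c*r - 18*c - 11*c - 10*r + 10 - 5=36*c^2 + c*(18*r - 29) - 10*r + 5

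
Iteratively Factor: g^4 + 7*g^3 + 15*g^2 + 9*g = (g + 1)*(g^3 + 6*g^2 + 9*g) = (g + 1)*(g + 3)*(g^2 + 3*g) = g*(g + 1)*(g + 3)*(g + 3)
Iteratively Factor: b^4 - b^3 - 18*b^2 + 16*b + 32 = (b + 1)*(b^3 - 2*b^2 - 16*b + 32) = (b - 2)*(b + 1)*(b^2 - 16) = (b - 2)*(b + 1)*(b + 4)*(b - 4)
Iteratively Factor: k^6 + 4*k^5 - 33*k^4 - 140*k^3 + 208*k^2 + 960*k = (k + 4)*(k^5 - 33*k^3 - 8*k^2 + 240*k) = (k - 3)*(k + 4)*(k^4 + 3*k^3 - 24*k^2 - 80*k) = k*(k - 3)*(k + 4)*(k^3 + 3*k^2 - 24*k - 80) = k*(k - 3)*(k + 4)^2*(k^2 - k - 20) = k*(k - 3)*(k + 4)^3*(k - 5)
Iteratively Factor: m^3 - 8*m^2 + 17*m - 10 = (m - 1)*(m^2 - 7*m + 10) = (m - 5)*(m - 1)*(m - 2)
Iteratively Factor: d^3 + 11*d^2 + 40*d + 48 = (d + 4)*(d^2 + 7*d + 12) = (d + 3)*(d + 4)*(d + 4)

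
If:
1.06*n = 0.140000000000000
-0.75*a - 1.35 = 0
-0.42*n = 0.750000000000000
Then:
No Solution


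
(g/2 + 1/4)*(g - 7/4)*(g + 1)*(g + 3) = g^4/2 + 11*g^3/8 - 23*g^2/16 - 29*g/8 - 21/16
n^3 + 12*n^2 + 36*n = n*(n + 6)^2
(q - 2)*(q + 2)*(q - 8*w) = q^3 - 8*q^2*w - 4*q + 32*w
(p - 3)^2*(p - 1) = p^3 - 7*p^2 + 15*p - 9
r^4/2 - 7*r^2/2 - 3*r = r*(r/2 + 1/2)*(r - 3)*(r + 2)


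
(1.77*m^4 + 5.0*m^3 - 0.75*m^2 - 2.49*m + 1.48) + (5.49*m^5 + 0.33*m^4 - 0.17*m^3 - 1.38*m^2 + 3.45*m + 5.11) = 5.49*m^5 + 2.1*m^4 + 4.83*m^3 - 2.13*m^2 + 0.96*m + 6.59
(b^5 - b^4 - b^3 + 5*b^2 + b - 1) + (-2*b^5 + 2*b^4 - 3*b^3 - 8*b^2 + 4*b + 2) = -b^5 + b^4 - 4*b^3 - 3*b^2 + 5*b + 1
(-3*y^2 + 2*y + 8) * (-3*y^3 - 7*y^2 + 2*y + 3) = 9*y^5 + 15*y^4 - 44*y^3 - 61*y^2 + 22*y + 24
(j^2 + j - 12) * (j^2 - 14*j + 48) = j^4 - 13*j^3 + 22*j^2 + 216*j - 576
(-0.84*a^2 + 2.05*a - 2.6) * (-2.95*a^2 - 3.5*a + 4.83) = 2.478*a^4 - 3.1075*a^3 - 3.5622*a^2 + 19.0015*a - 12.558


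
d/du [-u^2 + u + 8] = 1 - 2*u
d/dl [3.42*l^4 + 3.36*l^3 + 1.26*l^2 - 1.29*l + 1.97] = 13.68*l^3 + 10.08*l^2 + 2.52*l - 1.29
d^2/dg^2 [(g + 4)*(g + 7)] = 2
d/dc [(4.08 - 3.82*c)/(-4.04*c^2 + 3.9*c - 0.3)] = (-15.4328*c^2 + 32.9664*c - 14.766)/(16.3216*c^4 - 31.512*c^3 + 17.634*c^2 - 2.34*c + 0.09)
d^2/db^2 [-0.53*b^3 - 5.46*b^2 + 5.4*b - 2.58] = -3.18*b - 10.92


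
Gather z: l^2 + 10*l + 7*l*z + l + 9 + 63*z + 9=l^2 + 11*l + z*(7*l + 63) + 18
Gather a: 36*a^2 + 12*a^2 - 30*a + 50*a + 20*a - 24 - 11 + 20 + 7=48*a^2 + 40*a - 8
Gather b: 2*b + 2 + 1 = 2*b + 3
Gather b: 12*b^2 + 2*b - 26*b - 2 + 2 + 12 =12*b^2 - 24*b + 12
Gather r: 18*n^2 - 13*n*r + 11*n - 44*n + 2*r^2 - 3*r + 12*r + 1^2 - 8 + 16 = 18*n^2 - 33*n + 2*r^2 + r*(9 - 13*n) + 9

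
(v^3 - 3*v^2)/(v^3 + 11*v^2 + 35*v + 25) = v^2*(v - 3)/(v^3 + 11*v^2 + 35*v + 25)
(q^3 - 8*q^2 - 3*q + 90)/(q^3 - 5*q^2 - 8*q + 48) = (q^2 - 11*q + 30)/(q^2 - 8*q + 16)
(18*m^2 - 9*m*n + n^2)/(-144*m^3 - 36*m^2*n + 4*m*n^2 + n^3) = (-3*m + n)/(24*m^2 + 10*m*n + n^2)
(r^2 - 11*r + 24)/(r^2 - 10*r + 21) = (r - 8)/(r - 7)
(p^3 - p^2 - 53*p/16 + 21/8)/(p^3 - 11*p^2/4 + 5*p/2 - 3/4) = (4*p^2 - p - 14)/(4*(p^2 - 2*p + 1))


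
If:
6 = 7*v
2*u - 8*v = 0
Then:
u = 24/7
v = 6/7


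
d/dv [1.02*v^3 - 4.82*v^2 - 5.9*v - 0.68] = 3.06*v^2 - 9.64*v - 5.9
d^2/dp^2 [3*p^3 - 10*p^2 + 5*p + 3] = 18*p - 20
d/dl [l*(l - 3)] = 2*l - 3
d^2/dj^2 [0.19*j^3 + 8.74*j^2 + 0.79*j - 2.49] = 1.14*j + 17.48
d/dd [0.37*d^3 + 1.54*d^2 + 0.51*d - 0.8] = 1.11*d^2 + 3.08*d + 0.51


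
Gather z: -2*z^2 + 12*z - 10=-2*z^2 + 12*z - 10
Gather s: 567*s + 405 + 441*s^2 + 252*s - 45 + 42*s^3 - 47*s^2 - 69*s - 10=42*s^3 + 394*s^2 + 750*s + 350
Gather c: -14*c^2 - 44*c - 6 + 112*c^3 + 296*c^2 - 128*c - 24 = 112*c^3 + 282*c^2 - 172*c - 30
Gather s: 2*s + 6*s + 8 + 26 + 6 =8*s + 40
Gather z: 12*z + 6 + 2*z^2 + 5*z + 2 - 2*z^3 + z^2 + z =-2*z^3 + 3*z^2 + 18*z + 8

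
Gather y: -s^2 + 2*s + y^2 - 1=-s^2 + 2*s + y^2 - 1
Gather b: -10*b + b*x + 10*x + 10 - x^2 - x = b*(x - 10) - x^2 + 9*x + 10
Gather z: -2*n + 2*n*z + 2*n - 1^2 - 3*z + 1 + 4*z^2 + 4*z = 4*z^2 + z*(2*n + 1)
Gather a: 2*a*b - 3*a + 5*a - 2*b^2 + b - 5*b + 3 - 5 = a*(2*b + 2) - 2*b^2 - 4*b - 2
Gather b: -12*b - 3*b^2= -3*b^2 - 12*b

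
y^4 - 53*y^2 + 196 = (y - 7)*(y - 2)*(y + 2)*(y + 7)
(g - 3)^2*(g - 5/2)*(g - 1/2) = g^4 - 9*g^3 + 113*g^2/4 - 69*g/2 + 45/4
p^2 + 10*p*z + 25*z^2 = (p + 5*z)^2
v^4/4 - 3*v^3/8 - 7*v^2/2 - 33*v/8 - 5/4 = (v/2 + 1/4)*(v/2 + 1)*(v - 5)*(v + 1)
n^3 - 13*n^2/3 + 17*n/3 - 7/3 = (n - 7/3)*(n - 1)^2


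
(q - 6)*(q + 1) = q^2 - 5*q - 6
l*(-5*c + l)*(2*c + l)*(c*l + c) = -10*c^3*l^2 - 10*c^3*l - 3*c^2*l^3 - 3*c^2*l^2 + c*l^4 + c*l^3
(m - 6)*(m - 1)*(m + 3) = m^3 - 4*m^2 - 15*m + 18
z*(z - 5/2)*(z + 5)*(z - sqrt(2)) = z^4 - sqrt(2)*z^3 + 5*z^3/2 - 25*z^2/2 - 5*sqrt(2)*z^2/2 + 25*sqrt(2)*z/2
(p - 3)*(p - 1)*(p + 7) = p^3 + 3*p^2 - 25*p + 21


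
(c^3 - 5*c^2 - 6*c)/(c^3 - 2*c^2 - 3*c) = (c - 6)/(c - 3)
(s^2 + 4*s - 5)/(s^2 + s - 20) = (s - 1)/(s - 4)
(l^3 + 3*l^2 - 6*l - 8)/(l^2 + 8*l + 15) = (l^3 + 3*l^2 - 6*l - 8)/(l^2 + 8*l + 15)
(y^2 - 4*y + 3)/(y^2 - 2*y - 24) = (-y^2 + 4*y - 3)/(-y^2 + 2*y + 24)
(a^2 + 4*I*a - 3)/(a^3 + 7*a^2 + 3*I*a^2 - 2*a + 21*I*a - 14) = (a + 3*I)/(a^2 + a*(7 + 2*I) + 14*I)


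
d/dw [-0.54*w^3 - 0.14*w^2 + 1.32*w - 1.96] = -1.62*w^2 - 0.28*w + 1.32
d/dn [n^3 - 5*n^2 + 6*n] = 3*n^2 - 10*n + 6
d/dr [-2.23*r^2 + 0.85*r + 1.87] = 0.85 - 4.46*r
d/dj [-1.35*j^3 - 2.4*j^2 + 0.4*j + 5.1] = -4.05*j^2 - 4.8*j + 0.4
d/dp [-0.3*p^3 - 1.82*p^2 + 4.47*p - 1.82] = -0.9*p^2 - 3.64*p + 4.47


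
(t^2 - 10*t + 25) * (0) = 0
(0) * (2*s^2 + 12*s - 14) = 0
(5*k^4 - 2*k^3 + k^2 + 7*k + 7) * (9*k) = 45*k^5 - 18*k^4 + 9*k^3 + 63*k^2 + 63*k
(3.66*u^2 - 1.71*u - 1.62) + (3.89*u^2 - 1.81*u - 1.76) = 7.55*u^2 - 3.52*u - 3.38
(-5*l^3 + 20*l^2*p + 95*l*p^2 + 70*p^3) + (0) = -5*l^3 + 20*l^2*p + 95*l*p^2 + 70*p^3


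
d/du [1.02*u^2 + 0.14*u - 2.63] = 2.04*u + 0.14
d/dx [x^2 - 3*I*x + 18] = 2*x - 3*I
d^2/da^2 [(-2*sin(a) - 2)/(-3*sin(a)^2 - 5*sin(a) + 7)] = 2*(-9*sin(a)^5 - 21*sin(a)^4 - 153*sin(a)^3 - 90*sin(a)^2 + 132*sin(a) + 162)/(3*sin(a)^2 + 5*sin(a) - 7)^3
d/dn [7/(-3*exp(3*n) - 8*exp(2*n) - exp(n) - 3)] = (63*exp(2*n) + 112*exp(n) + 7)*exp(n)/(3*exp(3*n) + 8*exp(2*n) + exp(n) + 3)^2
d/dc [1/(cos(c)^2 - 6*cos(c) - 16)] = 2*(cos(c) - 3)*sin(c)/(sin(c)^2 + 6*cos(c) + 15)^2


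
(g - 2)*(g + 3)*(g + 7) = g^3 + 8*g^2 + g - 42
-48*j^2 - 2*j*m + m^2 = (-8*j + m)*(6*j + m)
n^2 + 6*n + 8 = (n + 2)*(n + 4)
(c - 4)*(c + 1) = c^2 - 3*c - 4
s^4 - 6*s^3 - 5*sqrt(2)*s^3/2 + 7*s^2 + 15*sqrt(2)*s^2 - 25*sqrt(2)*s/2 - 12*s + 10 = (s - 5)*(s - 1)*(s - 2*sqrt(2))*(s - sqrt(2)/2)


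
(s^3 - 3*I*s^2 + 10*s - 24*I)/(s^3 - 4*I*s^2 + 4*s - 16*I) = (s + 3*I)/(s + 2*I)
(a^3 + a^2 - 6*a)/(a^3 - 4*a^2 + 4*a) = (a + 3)/(a - 2)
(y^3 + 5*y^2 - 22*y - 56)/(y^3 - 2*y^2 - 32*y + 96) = (y^2 + 9*y + 14)/(y^2 + 2*y - 24)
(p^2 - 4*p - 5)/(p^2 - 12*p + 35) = (p + 1)/(p - 7)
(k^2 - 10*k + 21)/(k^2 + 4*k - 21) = (k - 7)/(k + 7)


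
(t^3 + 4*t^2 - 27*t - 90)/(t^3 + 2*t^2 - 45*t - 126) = (t - 5)/(t - 7)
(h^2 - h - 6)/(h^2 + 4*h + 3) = (h^2 - h - 6)/(h^2 + 4*h + 3)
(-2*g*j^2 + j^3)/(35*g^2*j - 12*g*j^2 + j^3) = j*(-2*g + j)/(35*g^2 - 12*g*j + j^2)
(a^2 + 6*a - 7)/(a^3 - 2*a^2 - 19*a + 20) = (a + 7)/(a^2 - a - 20)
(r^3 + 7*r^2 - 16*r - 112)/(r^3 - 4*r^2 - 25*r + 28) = (r^2 + 3*r - 28)/(r^2 - 8*r + 7)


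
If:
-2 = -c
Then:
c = 2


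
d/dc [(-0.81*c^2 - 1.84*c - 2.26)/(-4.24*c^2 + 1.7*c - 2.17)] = (-9.1786*c^2 - 15.6494*c + 7.8348)/(17.9776*c^4 - 14.416*c^3 + 21.2916*c^2 - 7.378*c + 4.7089)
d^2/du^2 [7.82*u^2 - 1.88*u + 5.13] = 15.6400000000000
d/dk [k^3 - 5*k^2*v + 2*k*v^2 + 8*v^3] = 3*k^2 - 10*k*v + 2*v^2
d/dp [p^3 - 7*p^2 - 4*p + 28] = 3*p^2 - 14*p - 4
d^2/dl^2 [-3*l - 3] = 0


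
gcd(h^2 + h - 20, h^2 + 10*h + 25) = h + 5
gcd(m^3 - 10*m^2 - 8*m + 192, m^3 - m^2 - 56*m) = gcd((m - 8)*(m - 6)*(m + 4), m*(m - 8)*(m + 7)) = m - 8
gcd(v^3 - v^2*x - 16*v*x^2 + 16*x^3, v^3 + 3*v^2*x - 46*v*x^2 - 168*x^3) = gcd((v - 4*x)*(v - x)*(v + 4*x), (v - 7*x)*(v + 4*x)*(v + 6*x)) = v + 4*x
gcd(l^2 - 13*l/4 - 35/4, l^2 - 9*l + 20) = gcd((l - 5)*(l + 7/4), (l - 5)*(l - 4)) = l - 5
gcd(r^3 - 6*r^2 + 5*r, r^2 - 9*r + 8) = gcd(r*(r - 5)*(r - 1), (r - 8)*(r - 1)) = r - 1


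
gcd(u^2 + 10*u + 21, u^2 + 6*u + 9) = u + 3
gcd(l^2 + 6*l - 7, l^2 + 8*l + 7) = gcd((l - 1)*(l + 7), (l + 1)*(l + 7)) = l + 7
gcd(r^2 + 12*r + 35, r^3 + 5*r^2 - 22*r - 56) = r + 7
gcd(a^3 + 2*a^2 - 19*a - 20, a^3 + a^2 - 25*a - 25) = a^2 + 6*a + 5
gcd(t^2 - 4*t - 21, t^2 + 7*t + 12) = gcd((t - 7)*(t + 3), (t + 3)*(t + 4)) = t + 3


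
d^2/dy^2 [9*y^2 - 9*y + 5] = 18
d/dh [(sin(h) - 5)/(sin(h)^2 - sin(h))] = (-cos(h) + 10/tan(h) - 5*cos(h)/sin(h)^2)/(sin(h) - 1)^2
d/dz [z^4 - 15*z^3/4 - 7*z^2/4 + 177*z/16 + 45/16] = 4*z^3 - 45*z^2/4 - 7*z/2 + 177/16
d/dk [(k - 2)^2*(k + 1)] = 3*k*(k - 2)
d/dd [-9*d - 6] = -9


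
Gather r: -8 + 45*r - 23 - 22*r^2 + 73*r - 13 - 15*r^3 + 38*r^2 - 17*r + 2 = -15*r^3 + 16*r^2 + 101*r - 42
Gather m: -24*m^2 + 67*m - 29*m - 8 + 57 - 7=-24*m^2 + 38*m + 42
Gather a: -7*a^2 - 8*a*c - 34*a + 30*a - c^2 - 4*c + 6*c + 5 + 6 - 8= -7*a^2 + a*(-8*c - 4) - c^2 + 2*c + 3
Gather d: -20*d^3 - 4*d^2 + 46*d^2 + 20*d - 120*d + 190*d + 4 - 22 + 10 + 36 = -20*d^3 + 42*d^2 + 90*d + 28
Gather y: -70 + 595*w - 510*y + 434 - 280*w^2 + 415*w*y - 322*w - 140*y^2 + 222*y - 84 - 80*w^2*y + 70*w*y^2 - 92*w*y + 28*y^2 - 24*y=-280*w^2 + 273*w + y^2*(70*w - 112) + y*(-80*w^2 + 323*w - 312) + 280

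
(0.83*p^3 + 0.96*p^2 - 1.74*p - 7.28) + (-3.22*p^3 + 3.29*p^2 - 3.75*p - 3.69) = -2.39*p^3 + 4.25*p^2 - 5.49*p - 10.97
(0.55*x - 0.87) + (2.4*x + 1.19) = 2.95*x + 0.32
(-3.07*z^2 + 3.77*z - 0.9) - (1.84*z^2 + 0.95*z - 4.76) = -4.91*z^2 + 2.82*z + 3.86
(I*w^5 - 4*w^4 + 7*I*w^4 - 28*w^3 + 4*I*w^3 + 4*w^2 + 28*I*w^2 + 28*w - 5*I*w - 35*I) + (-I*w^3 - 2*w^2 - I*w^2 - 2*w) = I*w^5 - 4*w^4 + 7*I*w^4 - 28*w^3 + 3*I*w^3 + 2*w^2 + 27*I*w^2 + 26*w - 5*I*w - 35*I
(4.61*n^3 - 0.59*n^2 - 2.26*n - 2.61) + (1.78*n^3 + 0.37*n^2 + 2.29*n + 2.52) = 6.39*n^3 - 0.22*n^2 + 0.0300000000000002*n - 0.0899999999999999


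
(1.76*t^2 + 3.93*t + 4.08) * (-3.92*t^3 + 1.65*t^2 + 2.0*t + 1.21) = -6.8992*t^5 - 12.5016*t^4 - 5.9891*t^3 + 16.7216*t^2 + 12.9153*t + 4.9368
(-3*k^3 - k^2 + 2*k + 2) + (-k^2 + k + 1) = -3*k^3 - 2*k^2 + 3*k + 3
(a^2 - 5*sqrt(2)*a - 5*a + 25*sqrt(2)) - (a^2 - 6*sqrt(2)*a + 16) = -5*a + sqrt(2)*a - 16 + 25*sqrt(2)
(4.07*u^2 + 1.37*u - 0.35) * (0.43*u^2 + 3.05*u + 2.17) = 1.7501*u^4 + 13.0026*u^3 + 12.8599*u^2 + 1.9054*u - 0.7595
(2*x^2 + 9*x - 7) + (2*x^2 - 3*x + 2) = 4*x^2 + 6*x - 5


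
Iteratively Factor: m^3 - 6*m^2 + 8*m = (m - 4)*(m^2 - 2*m) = (m - 4)*(m - 2)*(m)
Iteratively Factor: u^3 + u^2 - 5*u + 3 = (u - 1)*(u^2 + 2*u - 3) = (u - 1)^2*(u + 3)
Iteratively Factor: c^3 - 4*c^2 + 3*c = (c - 1)*(c^2 - 3*c) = (c - 3)*(c - 1)*(c)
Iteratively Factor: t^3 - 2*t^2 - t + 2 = (t + 1)*(t^2 - 3*t + 2) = (t - 1)*(t + 1)*(t - 2)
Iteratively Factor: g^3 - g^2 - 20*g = (g + 4)*(g^2 - 5*g) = (g - 5)*(g + 4)*(g)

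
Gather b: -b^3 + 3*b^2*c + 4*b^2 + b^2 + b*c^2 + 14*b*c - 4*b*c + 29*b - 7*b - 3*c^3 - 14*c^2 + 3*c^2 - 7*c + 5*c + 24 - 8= -b^3 + b^2*(3*c + 5) + b*(c^2 + 10*c + 22) - 3*c^3 - 11*c^2 - 2*c + 16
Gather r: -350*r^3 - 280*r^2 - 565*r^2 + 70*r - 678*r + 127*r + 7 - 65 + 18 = -350*r^3 - 845*r^2 - 481*r - 40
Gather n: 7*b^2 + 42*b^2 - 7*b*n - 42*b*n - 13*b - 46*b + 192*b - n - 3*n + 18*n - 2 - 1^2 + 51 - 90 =49*b^2 + 133*b + n*(14 - 49*b) - 42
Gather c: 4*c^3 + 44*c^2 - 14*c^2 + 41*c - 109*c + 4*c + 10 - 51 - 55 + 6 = 4*c^3 + 30*c^2 - 64*c - 90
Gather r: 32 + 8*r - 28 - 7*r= r + 4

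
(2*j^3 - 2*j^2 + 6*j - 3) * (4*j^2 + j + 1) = 8*j^5 - 6*j^4 + 24*j^3 - 8*j^2 + 3*j - 3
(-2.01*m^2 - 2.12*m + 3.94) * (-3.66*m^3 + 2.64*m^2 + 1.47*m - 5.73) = 7.3566*m^5 + 2.4528*m^4 - 22.9719*m^3 + 18.8025*m^2 + 17.9394*m - 22.5762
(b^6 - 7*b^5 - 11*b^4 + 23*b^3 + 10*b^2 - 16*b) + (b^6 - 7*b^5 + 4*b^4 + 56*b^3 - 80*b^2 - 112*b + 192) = 2*b^6 - 14*b^5 - 7*b^4 + 79*b^3 - 70*b^2 - 128*b + 192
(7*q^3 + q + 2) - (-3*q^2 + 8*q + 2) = 7*q^3 + 3*q^2 - 7*q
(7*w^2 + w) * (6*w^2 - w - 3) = 42*w^4 - w^3 - 22*w^2 - 3*w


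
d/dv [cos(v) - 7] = -sin(v)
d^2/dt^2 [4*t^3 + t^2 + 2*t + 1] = 24*t + 2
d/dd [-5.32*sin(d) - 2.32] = -5.32*cos(d)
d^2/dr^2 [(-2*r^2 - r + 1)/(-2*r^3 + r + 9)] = 4*(4*r^6 + 6*r^5 - 6*r^4 + 127*r^3 + 57*r^2 - 27*r + 76)/(8*r^9 - 12*r^7 - 108*r^6 + 6*r^5 + 108*r^4 + 485*r^3 - 27*r^2 - 243*r - 729)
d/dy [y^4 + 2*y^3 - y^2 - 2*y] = 4*y^3 + 6*y^2 - 2*y - 2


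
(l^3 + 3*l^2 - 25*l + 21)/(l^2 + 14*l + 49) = (l^2 - 4*l + 3)/(l + 7)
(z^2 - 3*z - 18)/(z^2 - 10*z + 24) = (z + 3)/(z - 4)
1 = 1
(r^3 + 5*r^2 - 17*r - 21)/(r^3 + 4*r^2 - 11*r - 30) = (r^2 + 8*r + 7)/(r^2 + 7*r + 10)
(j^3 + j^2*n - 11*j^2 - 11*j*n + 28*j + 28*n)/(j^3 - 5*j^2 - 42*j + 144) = (j^3 + j^2*n - 11*j^2 - 11*j*n + 28*j + 28*n)/(j^3 - 5*j^2 - 42*j + 144)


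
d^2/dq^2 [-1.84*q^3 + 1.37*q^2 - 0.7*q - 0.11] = 2.74 - 11.04*q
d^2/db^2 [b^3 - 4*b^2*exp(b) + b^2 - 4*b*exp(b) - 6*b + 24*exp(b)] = -4*b^2*exp(b) - 20*b*exp(b) + 6*b + 8*exp(b) + 2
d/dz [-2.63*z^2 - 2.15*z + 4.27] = -5.26*z - 2.15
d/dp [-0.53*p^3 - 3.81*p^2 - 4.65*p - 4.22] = -1.59*p^2 - 7.62*p - 4.65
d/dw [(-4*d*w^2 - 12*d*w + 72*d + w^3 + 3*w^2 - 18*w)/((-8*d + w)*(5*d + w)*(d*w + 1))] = (-d*(5*d + w)*(8*d - w)*(4*d*w^2 + 12*d*w - 72*d - w^3 - 3*w^2 + 18*w) + (5*d + w)*(8*d - w)*(d*w + 1)*(8*d*w + 12*d - 3*w^2 - 6*w + 18) + (5*d + w)*(d*w + 1)*(4*d*w^2 + 12*d*w - 72*d - w^3 - 3*w^2 + 18*w) + (8*d - w)*(d*w + 1)*(-4*d*w^2 - 12*d*w + 72*d + w^3 + 3*w^2 - 18*w))/((5*d + w)^2*(8*d - w)^2*(d*w + 1)^2)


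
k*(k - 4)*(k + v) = k^3 + k^2*v - 4*k^2 - 4*k*v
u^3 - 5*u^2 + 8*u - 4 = (u - 2)^2*(u - 1)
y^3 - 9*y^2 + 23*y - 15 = (y - 5)*(y - 3)*(y - 1)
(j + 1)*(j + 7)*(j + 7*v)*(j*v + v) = j^4*v + 7*j^3*v^2 + 9*j^3*v + 63*j^2*v^2 + 15*j^2*v + 105*j*v^2 + 7*j*v + 49*v^2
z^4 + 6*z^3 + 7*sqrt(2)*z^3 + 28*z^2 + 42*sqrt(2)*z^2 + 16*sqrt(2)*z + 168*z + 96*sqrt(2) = (z + 6)*(z + sqrt(2))*(z + 2*sqrt(2))*(z + 4*sqrt(2))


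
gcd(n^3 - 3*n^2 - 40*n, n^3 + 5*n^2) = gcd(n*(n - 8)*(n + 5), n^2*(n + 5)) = n^2 + 5*n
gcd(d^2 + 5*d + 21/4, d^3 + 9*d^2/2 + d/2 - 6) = d + 3/2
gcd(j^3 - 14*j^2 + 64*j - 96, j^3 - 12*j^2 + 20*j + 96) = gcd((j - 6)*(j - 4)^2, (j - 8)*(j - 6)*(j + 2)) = j - 6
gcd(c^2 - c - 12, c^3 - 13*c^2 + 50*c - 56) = c - 4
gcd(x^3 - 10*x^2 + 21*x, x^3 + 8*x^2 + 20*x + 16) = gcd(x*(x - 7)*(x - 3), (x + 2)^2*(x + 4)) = 1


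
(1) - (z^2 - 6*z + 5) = -z^2 + 6*z - 4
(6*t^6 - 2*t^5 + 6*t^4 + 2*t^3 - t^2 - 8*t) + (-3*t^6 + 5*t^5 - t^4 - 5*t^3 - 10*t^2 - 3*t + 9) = 3*t^6 + 3*t^5 + 5*t^4 - 3*t^3 - 11*t^2 - 11*t + 9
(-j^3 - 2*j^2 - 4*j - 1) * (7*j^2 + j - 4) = -7*j^5 - 15*j^4 - 26*j^3 - 3*j^2 + 15*j + 4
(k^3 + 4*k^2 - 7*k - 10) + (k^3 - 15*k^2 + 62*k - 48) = 2*k^3 - 11*k^2 + 55*k - 58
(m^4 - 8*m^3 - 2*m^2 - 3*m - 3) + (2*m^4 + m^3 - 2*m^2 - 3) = 3*m^4 - 7*m^3 - 4*m^2 - 3*m - 6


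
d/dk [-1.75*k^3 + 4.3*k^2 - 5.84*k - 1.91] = -5.25*k^2 + 8.6*k - 5.84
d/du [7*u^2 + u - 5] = 14*u + 1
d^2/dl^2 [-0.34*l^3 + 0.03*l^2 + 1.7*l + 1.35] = 0.06 - 2.04*l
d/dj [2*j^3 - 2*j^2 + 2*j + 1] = 6*j^2 - 4*j + 2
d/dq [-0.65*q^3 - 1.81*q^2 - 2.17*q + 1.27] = -1.95*q^2 - 3.62*q - 2.17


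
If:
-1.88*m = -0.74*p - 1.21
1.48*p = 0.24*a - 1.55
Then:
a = 6.16666666666667*p + 6.45833333333333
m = 0.393617021276596*p + 0.643617021276596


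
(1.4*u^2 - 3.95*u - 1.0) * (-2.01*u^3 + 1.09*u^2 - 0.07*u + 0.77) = -2.814*u^5 + 9.4655*u^4 - 2.3935*u^3 + 0.2645*u^2 - 2.9715*u - 0.77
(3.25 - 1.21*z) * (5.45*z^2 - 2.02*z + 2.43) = -6.5945*z^3 + 20.1567*z^2 - 9.5053*z + 7.8975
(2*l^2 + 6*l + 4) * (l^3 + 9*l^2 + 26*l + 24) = 2*l^5 + 24*l^4 + 110*l^3 + 240*l^2 + 248*l + 96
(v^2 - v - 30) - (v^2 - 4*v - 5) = 3*v - 25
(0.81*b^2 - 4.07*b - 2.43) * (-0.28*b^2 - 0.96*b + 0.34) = -0.2268*b^4 + 0.362*b^3 + 4.863*b^2 + 0.949*b - 0.8262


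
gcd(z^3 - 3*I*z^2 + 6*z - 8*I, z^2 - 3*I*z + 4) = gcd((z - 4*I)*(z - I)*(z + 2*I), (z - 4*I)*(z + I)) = z - 4*I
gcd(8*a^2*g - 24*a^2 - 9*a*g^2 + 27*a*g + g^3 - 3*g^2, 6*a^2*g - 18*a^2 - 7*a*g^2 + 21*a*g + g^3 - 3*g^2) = a*g - 3*a - g^2 + 3*g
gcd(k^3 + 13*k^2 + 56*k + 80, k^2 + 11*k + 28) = k + 4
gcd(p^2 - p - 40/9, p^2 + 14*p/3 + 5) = p + 5/3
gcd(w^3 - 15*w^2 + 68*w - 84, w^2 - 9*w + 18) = w - 6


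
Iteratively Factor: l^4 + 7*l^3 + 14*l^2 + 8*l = (l + 2)*(l^3 + 5*l^2 + 4*l) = (l + 2)*(l + 4)*(l^2 + l) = l*(l + 2)*(l + 4)*(l + 1)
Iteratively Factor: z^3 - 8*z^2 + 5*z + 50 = (z - 5)*(z^2 - 3*z - 10) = (z - 5)^2*(z + 2)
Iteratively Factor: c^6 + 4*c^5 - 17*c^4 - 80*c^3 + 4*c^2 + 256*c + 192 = (c + 2)*(c^5 + 2*c^4 - 21*c^3 - 38*c^2 + 80*c + 96) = (c - 4)*(c + 2)*(c^4 + 6*c^3 + 3*c^2 - 26*c - 24) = (c - 4)*(c - 2)*(c + 2)*(c^3 + 8*c^2 + 19*c + 12) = (c - 4)*(c - 2)*(c + 2)*(c + 4)*(c^2 + 4*c + 3) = (c - 4)*(c - 2)*(c + 2)*(c + 3)*(c + 4)*(c + 1)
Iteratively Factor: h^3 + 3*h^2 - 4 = (h + 2)*(h^2 + h - 2) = (h - 1)*(h + 2)*(h + 2)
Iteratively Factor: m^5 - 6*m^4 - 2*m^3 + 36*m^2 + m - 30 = (m - 1)*(m^4 - 5*m^3 - 7*m^2 + 29*m + 30) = (m - 5)*(m - 1)*(m^3 - 7*m - 6) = (m - 5)*(m - 1)*(m + 2)*(m^2 - 2*m - 3) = (m - 5)*(m - 3)*(m - 1)*(m + 2)*(m + 1)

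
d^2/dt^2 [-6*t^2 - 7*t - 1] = -12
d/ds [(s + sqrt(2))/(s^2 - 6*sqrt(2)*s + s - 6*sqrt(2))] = (s^2 - 6*sqrt(2)*s + s - (s + sqrt(2))*(2*s - 6*sqrt(2) + 1) - 6*sqrt(2))/(s^2 - 6*sqrt(2)*s + s - 6*sqrt(2))^2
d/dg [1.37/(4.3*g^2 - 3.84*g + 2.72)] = (5.2608 - 11.782*g)/(4.3*g^2 - 3.84*g + 2.72)^2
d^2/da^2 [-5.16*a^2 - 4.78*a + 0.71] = -10.3200000000000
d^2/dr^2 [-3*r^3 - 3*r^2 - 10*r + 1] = -18*r - 6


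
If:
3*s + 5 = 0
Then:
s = -5/3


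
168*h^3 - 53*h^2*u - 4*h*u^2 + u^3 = (-8*h + u)*(-3*h + u)*(7*h + u)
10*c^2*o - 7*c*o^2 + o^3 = o*(-5*c + o)*(-2*c + o)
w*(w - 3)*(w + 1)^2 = w^4 - w^3 - 5*w^2 - 3*w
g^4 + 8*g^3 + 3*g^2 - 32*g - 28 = (g - 2)*(g + 1)*(g + 2)*(g + 7)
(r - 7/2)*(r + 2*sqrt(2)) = r^2 - 7*r/2 + 2*sqrt(2)*r - 7*sqrt(2)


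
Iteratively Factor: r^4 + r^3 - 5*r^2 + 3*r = (r - 1)*(r^3 + 2*r^2 - 3*r) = r*(r - 1)*(r^2 + 2*r - 3) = r*(r - 1)^2*(r + 3)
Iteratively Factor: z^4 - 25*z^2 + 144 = (z + 3)*(z^3 - 3*z^2 - 16*z + 48) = (z - 3)*(z + 3)*(z^2 - 16) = (z - 4)*(z - 3)*(z + 3)*(z + 4)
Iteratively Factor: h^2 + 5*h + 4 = (h + 4)*(h + 1)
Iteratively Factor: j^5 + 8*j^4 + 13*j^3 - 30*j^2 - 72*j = (j - 2)*(j^4 + 10*j^3 + 33*j^2 + 36*j) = (j - 2)*(j + 3)*(j^3 + 7*j^2 + 12*j) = (j - 2)*(j + 3)*(j + 4)*(j^2 + 3*j) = (j - 2)*(j + 3)^2*(j + 4)*(j)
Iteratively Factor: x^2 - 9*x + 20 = (x - 5)*(x - 4)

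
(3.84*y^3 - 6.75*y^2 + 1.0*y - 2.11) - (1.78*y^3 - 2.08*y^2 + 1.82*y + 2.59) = 2.06*y^3 - 4.67*y^2 - 0.82*y - 4.7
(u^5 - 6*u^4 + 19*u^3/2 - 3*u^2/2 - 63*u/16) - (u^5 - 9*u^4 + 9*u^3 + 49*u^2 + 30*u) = 3*u^4 + u^3/2 - 101*u^2/2 - 543*u/16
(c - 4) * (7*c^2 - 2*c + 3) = 7*c^3 - 30*c^2 + 11*c - 12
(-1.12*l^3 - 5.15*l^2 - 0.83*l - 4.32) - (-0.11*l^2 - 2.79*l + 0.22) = -1.12*l^3 - 5.04*l^2 + 1.96*l - 4.54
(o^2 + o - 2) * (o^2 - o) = o^4 - 3*o^2 + 2*o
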